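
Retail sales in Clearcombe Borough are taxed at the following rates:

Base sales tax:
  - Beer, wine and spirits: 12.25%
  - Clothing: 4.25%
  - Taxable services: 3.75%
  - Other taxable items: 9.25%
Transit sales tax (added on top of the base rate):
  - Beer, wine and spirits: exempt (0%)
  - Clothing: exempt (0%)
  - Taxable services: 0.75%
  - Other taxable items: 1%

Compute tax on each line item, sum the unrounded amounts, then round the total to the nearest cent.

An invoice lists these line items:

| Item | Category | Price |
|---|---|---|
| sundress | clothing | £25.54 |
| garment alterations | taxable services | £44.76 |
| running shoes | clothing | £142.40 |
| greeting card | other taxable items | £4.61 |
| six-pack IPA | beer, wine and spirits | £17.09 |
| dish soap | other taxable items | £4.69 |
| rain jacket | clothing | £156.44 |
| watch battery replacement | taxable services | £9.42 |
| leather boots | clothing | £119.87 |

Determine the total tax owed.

£24.37

Sundress £25.54: clothing → 4.25% + 0% transit = 4.25% → £1.08545
Garment alterations £44.76: taxable services → 3.75% + 0.75% transit = 4.5% → £2.0142
Running shoes £142.40: clothing → 4.25% + 0% transit = 4.25% → £6.052
Greeting card £4.61: other taxable items → 9.25% + 1% transit = 10.25% → £0.472525
Six-pack IPA £17.09: beer, wine and spirits → 12.25% + 0% transit = 12.25% → £2.093525
Dish soap £4.69: other taxable items → 9.25% + 1% transit = 10.25% → £0.480725
Rain jacket £156.44: clothing → 4.25% + 0% transit = 4.25% → £6.6487
Watch battery replacement £9.42: taxable services → 3.75% + 0.75% transit = 4.5% → £0.4239
Leather boots £119.87: clothing → 4.25% + 0% transit = 4.25% → £5.094475
Unrounded tax sum = £24.3655 → £24.37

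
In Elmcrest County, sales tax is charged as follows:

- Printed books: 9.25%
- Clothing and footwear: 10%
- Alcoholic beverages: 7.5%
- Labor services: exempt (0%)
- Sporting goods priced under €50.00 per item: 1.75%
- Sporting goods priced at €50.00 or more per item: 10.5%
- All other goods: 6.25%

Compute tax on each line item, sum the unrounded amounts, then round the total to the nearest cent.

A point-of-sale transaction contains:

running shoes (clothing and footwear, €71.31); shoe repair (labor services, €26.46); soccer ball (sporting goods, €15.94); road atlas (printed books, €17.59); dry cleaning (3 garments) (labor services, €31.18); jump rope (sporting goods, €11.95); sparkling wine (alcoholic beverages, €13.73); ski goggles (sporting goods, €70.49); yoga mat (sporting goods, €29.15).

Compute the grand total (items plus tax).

Running shoes €71.31: clothing and footwear → 10% → €7.131
Shoe repair €26.46: labor services → 0% → €0.00
Soccer ball €15.94: sporting goods, under €50.00 → 1.75% → €0.27895
Road atlas €17.59: printed books → 9.25% → €1.627075
Dry cleaning (3 garments) €31.18: labor services → 0% → €0.00
Jump rope €11.95: sporting goods, under €50.00 → 1.75% → €0.209125
Sparkling wine €13.73: alcoholic beverages → 7.5% → €1.02975
Ski goggles €70.49: sporting goods, €50.00 or more → 10.5% → €7.40145
Yoga mat €29.15: sporting goods, under €50.00 → 1.75% → €0.510125
Subtotal = €287.80; unrounded tax = €18.187475 → €18.19; total due = €305.99

€305.99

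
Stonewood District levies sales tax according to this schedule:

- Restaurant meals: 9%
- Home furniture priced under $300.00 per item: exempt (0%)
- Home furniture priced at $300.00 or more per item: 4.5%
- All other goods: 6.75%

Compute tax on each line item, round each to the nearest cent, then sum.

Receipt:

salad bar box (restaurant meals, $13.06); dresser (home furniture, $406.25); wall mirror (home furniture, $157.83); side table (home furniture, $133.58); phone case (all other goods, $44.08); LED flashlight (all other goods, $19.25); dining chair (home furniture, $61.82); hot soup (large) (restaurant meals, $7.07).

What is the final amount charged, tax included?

Salad bar box $13.06: restaurant meals → 9% → $1.18
Dresser $406.25: home furniture, $300.00 or more → 4.5% → $18.28
Wall mirror $157.83: home furniture, under $300.00 → 0% → $0.00
Side table $133.58: home furniture, under $300.00 → 0% → $0.00
Phone case $44.08: all other goods → 6.75% → $2.98
LED flashlight $19.25: all other goods → 6.75% → $1.30
Dining chair $61.82: home furniture, under $300.00 → 0% → $0.00
Hot soup (large) $7.07: restaurant meals → 9% → $0.64
Subtotal = $842.94; tax = $24.38; total due = $867.32

$867.32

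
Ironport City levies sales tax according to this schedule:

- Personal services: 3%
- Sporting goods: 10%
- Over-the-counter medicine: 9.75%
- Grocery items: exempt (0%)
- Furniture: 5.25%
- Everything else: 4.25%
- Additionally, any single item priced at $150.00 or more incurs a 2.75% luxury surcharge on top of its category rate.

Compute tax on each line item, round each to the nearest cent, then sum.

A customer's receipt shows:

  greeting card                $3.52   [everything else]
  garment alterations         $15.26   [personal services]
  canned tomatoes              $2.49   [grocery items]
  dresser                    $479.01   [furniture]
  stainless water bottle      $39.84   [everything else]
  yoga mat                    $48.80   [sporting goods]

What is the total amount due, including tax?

Greeting card $3.52: everything else → 4.25% → $0.15
Garment alterations $15.26: personal services → 3% → $0.46
Canned tomatoes $2.49: grocery items → 0% → $0.00
Dresser $479.01: furniture → 5.25% + 2.75% surcharge = 8% → $38.32
Stainless water bottle $39.84: everything else → 4.25% → $1.69
Yoga mat $48.80: sporting goods → 10% → $4.88
Subtotal = $588.92; tax = $45.50; total due = $634.42

$634.42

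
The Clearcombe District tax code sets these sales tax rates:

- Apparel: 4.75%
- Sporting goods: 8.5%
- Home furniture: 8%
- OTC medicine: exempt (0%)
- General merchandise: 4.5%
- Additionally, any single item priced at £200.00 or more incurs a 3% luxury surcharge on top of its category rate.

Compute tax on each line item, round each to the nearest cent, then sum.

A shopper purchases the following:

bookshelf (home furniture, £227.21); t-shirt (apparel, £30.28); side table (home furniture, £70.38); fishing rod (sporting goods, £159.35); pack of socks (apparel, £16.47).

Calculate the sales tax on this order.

£46.38

Bookshelf £227.21: home furniture → 8% + 3% surcharge = 11% → £24.99
T-shirt £30.28: apparel → 4.75% → £1.44
Side table £70.38: home furniture → 8% → £5.63
Fishing rod £159.35: sporting goods → 8.5% → £13.54
Pack of socks £16.47: apparel → 4.75% → £0.78
Total tax = £24.99 + £1.44 + £5.63 + £13.54 + £0.78 = £46.38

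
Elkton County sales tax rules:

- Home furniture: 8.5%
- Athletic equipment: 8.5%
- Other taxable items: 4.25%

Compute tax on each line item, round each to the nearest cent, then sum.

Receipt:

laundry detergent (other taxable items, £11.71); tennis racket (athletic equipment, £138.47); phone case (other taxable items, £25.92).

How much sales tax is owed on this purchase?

Laundry detergent £11.71: other taxable items → 4.25% → £0.50
Tennis racket £138.47: athletic equipment → 8.5% → £11.77
Phone case £25.92: other taxable items → 4.25% → £1.10
Total tax = £0.50 + £11.77 + £1.10 = £13.37

£13.37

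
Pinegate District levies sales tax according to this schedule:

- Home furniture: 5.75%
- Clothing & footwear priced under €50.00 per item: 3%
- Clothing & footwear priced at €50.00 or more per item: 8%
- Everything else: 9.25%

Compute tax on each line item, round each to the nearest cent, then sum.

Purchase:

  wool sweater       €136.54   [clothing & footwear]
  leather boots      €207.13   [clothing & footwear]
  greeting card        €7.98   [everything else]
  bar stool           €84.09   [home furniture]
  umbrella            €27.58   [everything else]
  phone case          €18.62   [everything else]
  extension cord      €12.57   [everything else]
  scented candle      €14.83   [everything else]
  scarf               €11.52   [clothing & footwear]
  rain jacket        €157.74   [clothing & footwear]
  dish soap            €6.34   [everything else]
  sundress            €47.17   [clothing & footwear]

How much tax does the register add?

Wool sweater €136.54: clothing & footwear, €50.00 or more → 8% → €10.92
Leather boots €207.13: clothing & footwear, €50.00 or more → 8% → €16.57
Greeting card €7.98: everything else → 9.25% → €0.74
Bar stool €84.09: home furniture → 5.75% → €4.84
Umbrella €27.58: everything else → 9.25% → €2.55
Phone case €18.62: everything else → 9.25% → €1.72
Extension cord €12.57: everything else → 9.25% → €1.16
Scented candle €14.83: everything else → 9.25% → €1.37
Scarf €11.52: clothing & footwear, under €50.00 → 3% → €0.35
Rain jacket €157.74: clothing & footwear, €50.00 or more → 8% → €12.62
Dish soap €6.34: everything else → 9.25% → €0.59
Sundress €47.17: clothing & footwear, under €50.00 → 3% → €1.42
Total tax = €10.92 + €16.57 + €0.74 + €4.84 + €2.55 + €1.72 + €1.16 + €1.37 + €0.35 + €12.62 + €0.59 + €1.42 = €54.85

€54.85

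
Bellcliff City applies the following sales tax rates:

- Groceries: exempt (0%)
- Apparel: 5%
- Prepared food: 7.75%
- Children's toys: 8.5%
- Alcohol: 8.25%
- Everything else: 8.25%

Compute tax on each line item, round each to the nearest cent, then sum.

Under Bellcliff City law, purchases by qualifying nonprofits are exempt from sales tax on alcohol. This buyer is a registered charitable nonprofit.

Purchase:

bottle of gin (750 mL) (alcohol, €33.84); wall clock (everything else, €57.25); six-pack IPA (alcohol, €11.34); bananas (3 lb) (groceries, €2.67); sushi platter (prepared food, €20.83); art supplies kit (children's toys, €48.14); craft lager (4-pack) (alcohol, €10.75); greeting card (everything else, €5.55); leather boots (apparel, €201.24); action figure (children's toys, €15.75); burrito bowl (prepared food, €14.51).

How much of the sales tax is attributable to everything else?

Wall clock €57.25: everything else → 8.25% → €4.72
Greeting card €5.55: everything else → 8.25% → €0.46
Tax on everything else = €4.72 + €0.46 = €5.18

€5.18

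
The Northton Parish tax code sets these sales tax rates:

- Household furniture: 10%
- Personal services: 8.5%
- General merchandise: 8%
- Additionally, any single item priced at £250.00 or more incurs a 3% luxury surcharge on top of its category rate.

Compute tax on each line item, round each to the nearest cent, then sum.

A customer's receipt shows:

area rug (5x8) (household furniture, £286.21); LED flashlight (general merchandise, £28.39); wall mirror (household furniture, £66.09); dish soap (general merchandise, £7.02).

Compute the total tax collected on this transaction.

Area rug (5x8) £286.21: household furniture → 10% + 3% surcharge = 13% → £37.21
LED flashlight £28.39: general merchandise → 8% → £2.27
Wall mirror £66.09: household furniture → 10% → £6.61
Dish soap £7.02: general merchandise → 8% → £0.56
Total tax = £37.21 + £2.27 + £6.61 + £0.56 = £46.65

£46.65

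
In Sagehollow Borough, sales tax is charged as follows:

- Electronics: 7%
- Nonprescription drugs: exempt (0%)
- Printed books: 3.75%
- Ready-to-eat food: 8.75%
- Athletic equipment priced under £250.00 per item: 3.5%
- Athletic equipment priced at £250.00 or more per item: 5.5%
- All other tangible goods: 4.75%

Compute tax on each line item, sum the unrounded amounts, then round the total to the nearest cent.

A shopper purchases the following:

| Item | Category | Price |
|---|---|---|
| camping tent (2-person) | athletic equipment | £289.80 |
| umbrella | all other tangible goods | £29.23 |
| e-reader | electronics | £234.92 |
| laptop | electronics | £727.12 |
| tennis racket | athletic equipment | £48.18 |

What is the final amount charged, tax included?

Camping tent (2-person) £289.80: athletic equipment, £250.00 or more → 5.5% → £15.939
Umbrella £29.23: all other tangible goods → 4.75% → £1.388425
E-reader £234.92: electronics → 7% → £16.4444
Laptop £727.12: electronics → 7% → £50.8984
Tennis racket £48.18: athletic equipment, under £250.00 → 3.5% → £1.6863
Subtotal = £1329.25; unrounded tax = £86.356525 → £86.36; total due = £1415.61

£1415.61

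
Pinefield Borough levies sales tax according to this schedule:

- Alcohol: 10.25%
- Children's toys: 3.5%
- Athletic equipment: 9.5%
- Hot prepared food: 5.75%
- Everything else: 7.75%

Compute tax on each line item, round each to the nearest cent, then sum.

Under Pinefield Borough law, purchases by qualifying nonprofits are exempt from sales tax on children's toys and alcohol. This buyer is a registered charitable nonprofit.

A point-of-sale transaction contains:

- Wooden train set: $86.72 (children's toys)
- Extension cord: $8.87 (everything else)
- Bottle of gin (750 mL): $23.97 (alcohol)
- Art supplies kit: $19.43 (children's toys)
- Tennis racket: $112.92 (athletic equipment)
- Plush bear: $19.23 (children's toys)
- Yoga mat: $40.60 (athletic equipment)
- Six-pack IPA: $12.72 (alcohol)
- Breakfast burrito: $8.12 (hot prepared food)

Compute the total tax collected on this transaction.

Wooden train set $86.72: children's toys, buyer-exempt → 0% → $0.00
Extension cord $8.87: everything else → 7.75% → $0.69
Bottle of gin (750 mL) $23.97: alcohol, buyer-exempt → 0% → $0.00
Art supplies kit $19.43: children's toys, buyer-exempt → 0% → $0.00
Tennis racket $112.92: athletic equipment → 9.5% → $10.73
Plush bear $19.23: children's toys, buyer-exempt → 0% → $0.00
Yoga mat $40.60: athletic equipment → 9.5% → $3.86
Six-pack IPA $12.72: alcohol, buyer-exempt → 0% → $0.00
Breakfast burrito $8.12: hot prepared food → 5.75% → $0.47
Total tax = $0.69 + $10.73 + $3.86 + $0.47 = $15.75

$15.75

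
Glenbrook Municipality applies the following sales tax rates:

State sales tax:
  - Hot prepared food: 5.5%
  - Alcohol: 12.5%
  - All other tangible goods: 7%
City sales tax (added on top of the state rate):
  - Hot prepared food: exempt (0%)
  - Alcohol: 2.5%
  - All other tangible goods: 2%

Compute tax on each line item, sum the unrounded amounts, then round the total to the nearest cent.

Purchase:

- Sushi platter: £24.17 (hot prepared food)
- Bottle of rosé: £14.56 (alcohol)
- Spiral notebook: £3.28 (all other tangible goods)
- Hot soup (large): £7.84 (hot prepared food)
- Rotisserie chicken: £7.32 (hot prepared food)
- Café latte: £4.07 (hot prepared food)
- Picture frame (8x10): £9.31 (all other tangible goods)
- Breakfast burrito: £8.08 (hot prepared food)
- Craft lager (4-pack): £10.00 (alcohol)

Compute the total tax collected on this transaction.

Sushi platter £24.17: hot prepared food → 5.5% + 0% city = 5.5% → £1.32935
Bottle of rosé £14.56: alcohol → 12.5% + 2.5% city = 15% → £2.184
Spiral notebook £3.28: all other tangible goods → 7% + 2% city = 9% → £0.2952
Hot soup (large) £7.84: hot prepared food → 5.5% + 0% city = 5.5% → £0.4312
Rotisserie chicken £7.32: hot prepared food → 5.5% + 0% city = 5.5% → £0.4026
Café latte £4.07: hot prepared food → 5.5% + 0% city = 5.5% → £0.22385
Picture frame (8x10) £9.31: all other tangible goods → 7% + 2% city = 9% → £0.8379
Breakfast burrito £8.08: hot prepared food → 5.5% + 0% city = 5.5% → £0.4444
Craft lager (4-pack) £10.00: alcohol → 12.5% + 2.5% city = 15% → £1.50
Unrounded tax sum = £7.6485 → £7.65

£7.65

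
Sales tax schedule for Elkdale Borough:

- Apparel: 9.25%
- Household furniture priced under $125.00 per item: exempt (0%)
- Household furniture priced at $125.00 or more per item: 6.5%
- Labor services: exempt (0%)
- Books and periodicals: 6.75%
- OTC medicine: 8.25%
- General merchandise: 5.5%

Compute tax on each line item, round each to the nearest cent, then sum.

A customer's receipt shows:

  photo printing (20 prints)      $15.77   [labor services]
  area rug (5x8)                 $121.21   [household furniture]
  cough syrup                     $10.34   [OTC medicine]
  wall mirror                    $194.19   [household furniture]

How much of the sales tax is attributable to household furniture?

$12.62

Area rug (5x8) $121.21: household furniture, under $125.00 → 0% → $0.00
Wall mirror $194.19: household furniture, $125.00 or more → 6.5% → $12.62
Tax on household furniture = $0.00 + $12.62 = $12.62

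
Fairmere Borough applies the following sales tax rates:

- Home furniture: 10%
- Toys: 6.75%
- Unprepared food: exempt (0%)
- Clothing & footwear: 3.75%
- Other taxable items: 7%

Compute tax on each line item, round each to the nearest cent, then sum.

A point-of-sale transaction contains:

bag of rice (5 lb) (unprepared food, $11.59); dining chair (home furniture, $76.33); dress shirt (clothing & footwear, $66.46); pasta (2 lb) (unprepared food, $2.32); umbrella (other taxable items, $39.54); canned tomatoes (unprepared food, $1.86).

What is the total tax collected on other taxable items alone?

$2.77

Umbrella $39.54: other taxable items → 7% → $2.77
Tax on other taxable items = $2.77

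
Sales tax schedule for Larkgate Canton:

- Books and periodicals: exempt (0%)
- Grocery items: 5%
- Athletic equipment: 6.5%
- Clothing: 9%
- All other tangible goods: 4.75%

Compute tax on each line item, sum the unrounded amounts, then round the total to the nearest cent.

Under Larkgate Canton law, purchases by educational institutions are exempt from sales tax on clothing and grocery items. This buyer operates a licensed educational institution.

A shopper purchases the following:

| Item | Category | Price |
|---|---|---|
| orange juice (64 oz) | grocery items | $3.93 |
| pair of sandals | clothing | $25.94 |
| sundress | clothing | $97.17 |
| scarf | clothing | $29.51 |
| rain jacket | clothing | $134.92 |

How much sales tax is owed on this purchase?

$0.00

Orange juice (64 oz) $3.93: grocery items, buyer-exempt → 0% → $0.00
Pair of sandals $25.94: clothing, buyer-exempt → 0% → $0.00
Sundress $97.17: clothing, buyer-exempt → 0% → $0.00
Scarf $29.51: clothing, buyer-exempt → 0% → $0.00
Rain jacket $134.92: clothing, buyer-exempt → 0% → $0.00
Unrounded tax sum = $0.00 → $0.00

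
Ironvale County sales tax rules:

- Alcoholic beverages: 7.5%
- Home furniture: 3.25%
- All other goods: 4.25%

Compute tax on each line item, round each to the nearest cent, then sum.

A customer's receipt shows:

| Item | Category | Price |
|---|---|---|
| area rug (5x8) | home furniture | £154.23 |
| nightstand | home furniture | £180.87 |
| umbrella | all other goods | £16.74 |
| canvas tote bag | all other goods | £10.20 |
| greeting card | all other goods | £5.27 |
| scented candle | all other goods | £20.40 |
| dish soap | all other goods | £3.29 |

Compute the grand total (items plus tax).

£404.26

Area rug (5x8) £154.23: home furniture → 3.25% → £5.01
Nightstand £180.87: home furniture → 3.25% → £5.88
Umbrella £16.74: all other goods → 4.25% → £0.71
Canvas tote bag £10.20: all other goods → 4.25% → £0.43
Greeting card £5.27: all other goods → 4.25% → £0.22
Scented candle £20.40: all other goods → 4.25% → £0.87
Dish soap £3.29: all other goods → 4.25% → £0.14
Subtotal = £391.00; tax = £13.26; total due = £404.26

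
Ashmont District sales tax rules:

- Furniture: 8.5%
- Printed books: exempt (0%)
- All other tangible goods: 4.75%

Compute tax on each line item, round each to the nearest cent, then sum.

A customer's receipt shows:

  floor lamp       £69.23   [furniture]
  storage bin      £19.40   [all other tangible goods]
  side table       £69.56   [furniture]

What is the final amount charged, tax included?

£170.90

Floor lamp £69.23: furniture → 8.5% → £5.88
Storage bin £19.40: all other tangible goods → 4.75% → £0.92
Side table £69.56: furniture → 8.5% → £5.91
Subtotal = £158.19; tax = £12.71; total due = £170.90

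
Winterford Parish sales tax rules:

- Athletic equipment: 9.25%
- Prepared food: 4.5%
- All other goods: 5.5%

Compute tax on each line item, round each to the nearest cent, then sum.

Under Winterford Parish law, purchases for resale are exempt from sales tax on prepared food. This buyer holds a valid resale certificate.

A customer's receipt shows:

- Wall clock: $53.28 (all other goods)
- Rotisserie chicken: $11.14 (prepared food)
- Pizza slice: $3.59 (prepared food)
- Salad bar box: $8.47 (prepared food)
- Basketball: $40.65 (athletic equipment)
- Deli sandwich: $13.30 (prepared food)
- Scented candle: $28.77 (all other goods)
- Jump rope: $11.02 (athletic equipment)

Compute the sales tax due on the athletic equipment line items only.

Basketball $40.65: athletic equipment → 9.25% → $3.76
Jump rope $11.02: athletic equipment → 9.25% → $1.02
Tax on athletic equipment = $3.76 + $1.02 = $4.78

$4.78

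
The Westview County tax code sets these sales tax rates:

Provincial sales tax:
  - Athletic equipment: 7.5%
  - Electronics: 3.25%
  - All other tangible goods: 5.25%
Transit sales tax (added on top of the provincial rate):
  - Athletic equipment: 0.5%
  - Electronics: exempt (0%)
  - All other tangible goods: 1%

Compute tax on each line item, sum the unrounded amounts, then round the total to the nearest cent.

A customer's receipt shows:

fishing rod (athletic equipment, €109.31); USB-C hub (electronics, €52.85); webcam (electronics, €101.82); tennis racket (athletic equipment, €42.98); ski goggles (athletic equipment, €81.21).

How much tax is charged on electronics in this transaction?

€5.03

USB-C hub €52.85: electronics → 3.25% + 0% transit = 3.25% → €1.717625
Webcam €101.82: electronics → 3.25% + 0% transit = 3.25% → €3.30915
Tax on electronics: unrounded sum = €5.026775 → €5.03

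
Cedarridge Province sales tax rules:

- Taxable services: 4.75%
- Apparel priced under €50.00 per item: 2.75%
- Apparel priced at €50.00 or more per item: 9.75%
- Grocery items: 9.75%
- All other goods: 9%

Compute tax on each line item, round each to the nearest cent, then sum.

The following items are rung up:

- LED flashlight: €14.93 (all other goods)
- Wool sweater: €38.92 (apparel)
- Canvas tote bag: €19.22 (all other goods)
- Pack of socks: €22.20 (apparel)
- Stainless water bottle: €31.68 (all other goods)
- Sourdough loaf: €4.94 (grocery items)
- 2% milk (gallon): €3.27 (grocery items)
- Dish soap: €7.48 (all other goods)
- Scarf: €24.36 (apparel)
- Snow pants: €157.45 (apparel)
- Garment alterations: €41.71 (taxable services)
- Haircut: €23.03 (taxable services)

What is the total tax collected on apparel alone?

Wool sweater €38.92: apparel, under €50.00 → 2.75% → €1.07
Pack of socks €22.20: apparel, under €50.00 → 2.75% → €0.61
Scarf €24.36: apparel, under €50.00 → 2.75% → €0.67
Snow pants €157.45: apparel, €50.00 or more → 9.75% → €15.35
Tax on apparel = €1.07 + €0.61 + €0.67 + €15.35 = €17.70

€17.70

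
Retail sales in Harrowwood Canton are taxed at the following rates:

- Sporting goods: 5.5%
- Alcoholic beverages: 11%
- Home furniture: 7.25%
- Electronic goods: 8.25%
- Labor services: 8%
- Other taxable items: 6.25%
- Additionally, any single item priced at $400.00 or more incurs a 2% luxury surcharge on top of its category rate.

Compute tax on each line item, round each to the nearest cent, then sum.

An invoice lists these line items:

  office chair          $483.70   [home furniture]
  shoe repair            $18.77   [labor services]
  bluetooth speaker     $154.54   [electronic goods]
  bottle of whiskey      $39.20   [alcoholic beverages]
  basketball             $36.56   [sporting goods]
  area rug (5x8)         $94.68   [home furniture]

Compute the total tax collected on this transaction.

Office chair $483.70: home furniture → 7.25% + 2% surcharge = 9.25% → $44.74
Shoe repair $18.77: labor services → 8% → $1.50
Bluetooth speaker $154.54: electronic goods → 8.25% → $12.75
Bottle of whiskey $39.20: alcoholic beverages → 11% → $4.31
Basketball $36.56: sporting goods → 5.5% → $2.01
Area rug (5x8) $94.68: home furniture → 7.25% → $6.86
Total tax = $44.74 + $1.50 + $12.75 + $4.31 + $2.01 + $6.86 = $72.17

$72.17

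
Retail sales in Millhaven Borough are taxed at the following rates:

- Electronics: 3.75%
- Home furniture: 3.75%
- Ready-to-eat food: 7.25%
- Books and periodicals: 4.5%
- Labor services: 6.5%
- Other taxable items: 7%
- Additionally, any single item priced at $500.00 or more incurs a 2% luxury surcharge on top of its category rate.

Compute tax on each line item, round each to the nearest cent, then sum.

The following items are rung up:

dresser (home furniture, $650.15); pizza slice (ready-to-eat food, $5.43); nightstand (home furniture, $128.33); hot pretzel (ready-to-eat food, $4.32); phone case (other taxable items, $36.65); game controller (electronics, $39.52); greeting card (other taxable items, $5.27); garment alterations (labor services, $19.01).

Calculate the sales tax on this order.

Dresser $650.15: home furniture → 3.75% + 2% surcharge = 5.75% → $37.38
Pizza slice $5.43: ready-to-eat food → 7.25% → $0.39
Nightstand $128.33: home furniture → 3.75% → $4.81
Hot pretzel $4.32: ready-to-eat food → 7.25% → $0.31
Phone case $36.65: other taxable items → 7% → $2.57
Game controller $39.52: electronics → 3.75% → $1.48
Greeting card $5.27: other taxable items → 7% → $0.37
Garment alterations $19.01: labor services → 6.5% → $1.24
Total tax = $37.38 + $0.39 + $4.81 + $0.31 + $2.57 + $1.48 + $0.37 + $1.24 = $48.55

$48.55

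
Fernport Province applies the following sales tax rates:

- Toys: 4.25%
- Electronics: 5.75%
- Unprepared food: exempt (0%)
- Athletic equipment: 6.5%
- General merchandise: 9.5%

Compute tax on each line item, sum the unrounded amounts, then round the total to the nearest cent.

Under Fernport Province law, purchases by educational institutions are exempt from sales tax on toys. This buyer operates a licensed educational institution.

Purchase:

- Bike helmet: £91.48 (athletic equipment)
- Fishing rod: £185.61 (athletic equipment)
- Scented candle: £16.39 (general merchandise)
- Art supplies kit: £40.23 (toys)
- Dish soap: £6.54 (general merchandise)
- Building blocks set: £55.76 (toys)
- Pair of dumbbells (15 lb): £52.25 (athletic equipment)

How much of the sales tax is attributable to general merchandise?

Scented candle £16.39: general merchandise → 9.5% → £1.55705
Dish soap £6.54: general merchandise → 9.5% → £0.6213
Tax on general merchandise: unrounded sum = £2.17835 → £2.18

£2.18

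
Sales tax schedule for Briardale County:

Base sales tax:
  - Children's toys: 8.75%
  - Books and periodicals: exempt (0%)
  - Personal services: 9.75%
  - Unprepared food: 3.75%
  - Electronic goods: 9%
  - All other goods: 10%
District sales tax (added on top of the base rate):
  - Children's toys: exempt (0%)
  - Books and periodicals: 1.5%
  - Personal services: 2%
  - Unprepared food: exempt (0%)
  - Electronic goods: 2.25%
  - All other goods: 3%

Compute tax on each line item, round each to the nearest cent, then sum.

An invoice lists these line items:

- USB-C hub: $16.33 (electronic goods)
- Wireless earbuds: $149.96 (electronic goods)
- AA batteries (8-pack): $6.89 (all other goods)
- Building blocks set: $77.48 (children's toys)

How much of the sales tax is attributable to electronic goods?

USB-C hub $16.33: electronic goods → 9% + 2.25% district = 11.25% → $1.84
Wireless earbuds $149.96: electronic goods → 9% + 2.25% district = 11.25% → $16.87
Tax on electronic goods = $1.84 + $16.87 = $18.71

$18.71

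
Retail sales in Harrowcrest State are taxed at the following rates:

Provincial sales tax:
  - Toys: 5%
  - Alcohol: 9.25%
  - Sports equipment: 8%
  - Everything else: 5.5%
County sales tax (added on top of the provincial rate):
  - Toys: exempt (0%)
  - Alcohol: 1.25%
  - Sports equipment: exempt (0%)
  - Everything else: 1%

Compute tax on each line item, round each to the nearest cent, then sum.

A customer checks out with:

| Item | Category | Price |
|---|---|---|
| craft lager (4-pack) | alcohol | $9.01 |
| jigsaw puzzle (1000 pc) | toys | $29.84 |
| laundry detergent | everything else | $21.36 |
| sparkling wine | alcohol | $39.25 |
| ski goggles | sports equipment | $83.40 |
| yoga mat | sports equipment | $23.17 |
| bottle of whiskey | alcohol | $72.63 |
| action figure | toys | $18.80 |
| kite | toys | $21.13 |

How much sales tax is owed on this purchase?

$26.10

Craft lager (4-pack) $9.01: alcohol → 9.25% + 1.25% county = 10.5% → $0.95
Jigsaw puzzle (1000 pc) $29.84: toys → 5% + 0% county = 5% → $1.49
Laundry detergent $21.36: everything else → 5.5% + 1% county = 6.5% → $1.39
Sparkling wine $39.25: alcohol → 9.25% + 1.25% county = 10.5% → $4.12
Ski goggles $83.40: sports equipment → 8% + 0% county = 8% → $6.67
Yoga mat $23.17: sports equipment → 8% + 0% county = 8% → $1.85
Bottle of whiskey $72.63: alcohol → 9.25% + 1.25% county = 10.5% → $7.63
Action figure $18.80: toys → 5% + 0% county = 5% → $0.94
Kite $21.13: toys → 5% + 0% county = 5% → $1.06
Total tax = $0.95 + $1.49 + $1.39 + $4.12 + $6.67 + $1.85 + $7.63 + $0.94 + $1.06 = $26.10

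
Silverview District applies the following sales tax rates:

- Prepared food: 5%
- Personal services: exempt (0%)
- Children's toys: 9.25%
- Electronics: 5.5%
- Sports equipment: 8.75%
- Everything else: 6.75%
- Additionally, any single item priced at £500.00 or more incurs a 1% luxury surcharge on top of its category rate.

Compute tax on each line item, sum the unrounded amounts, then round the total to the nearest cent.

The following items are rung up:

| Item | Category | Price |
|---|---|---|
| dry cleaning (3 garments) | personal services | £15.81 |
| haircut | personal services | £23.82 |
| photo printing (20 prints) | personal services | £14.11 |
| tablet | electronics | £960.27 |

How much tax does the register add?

£62.42

Dry cleaning (3 garments) £15.81: personal services → 0% → £0.00
Haircut £23.82: personal services → 0% → £0.00
Photo printing (20 prints) £14.11: personal services → 0% → £0.00
Tablet £960.27: electronics → 5.5% + 1% surcharge = 6.5% → £62.41755
Unrounded tax sum = £62.41755 → £62.42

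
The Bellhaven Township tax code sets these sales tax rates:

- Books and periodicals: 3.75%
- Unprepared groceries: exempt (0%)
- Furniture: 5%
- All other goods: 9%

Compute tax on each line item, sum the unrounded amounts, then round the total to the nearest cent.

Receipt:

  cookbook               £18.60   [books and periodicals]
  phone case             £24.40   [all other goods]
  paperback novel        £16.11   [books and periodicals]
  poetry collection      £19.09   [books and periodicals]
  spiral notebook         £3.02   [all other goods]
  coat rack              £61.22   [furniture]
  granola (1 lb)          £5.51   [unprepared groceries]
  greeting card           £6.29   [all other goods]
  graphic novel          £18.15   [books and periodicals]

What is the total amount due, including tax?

Cookbook £18.60: books and periodicals → 3.75% → £0.6975
Phone case £24.40: all other goods → 9% → £2.196
Paperback novel £16.11: books and periodicals → 3.75% → £0.604125
Poetry collection £19.09: books and periodicals → 3.75% → £0.715875
Spiral notebook £3.02: all other goods → 9% → £0.2718
Coat rack £61.22: furniture → 5% → £3.061
Granola (1 lb) £5.51: unprepared groceries → 0% → £0.00
Greeting card £6.29: all other goods → 9% → £0.5661
Graphic novel £18.15: books and periodicals → 3.75% → £0.680625
Subtotal = £172.39; unrounded tax = £8.793025 → £8.79; total due = £181.18

£181.18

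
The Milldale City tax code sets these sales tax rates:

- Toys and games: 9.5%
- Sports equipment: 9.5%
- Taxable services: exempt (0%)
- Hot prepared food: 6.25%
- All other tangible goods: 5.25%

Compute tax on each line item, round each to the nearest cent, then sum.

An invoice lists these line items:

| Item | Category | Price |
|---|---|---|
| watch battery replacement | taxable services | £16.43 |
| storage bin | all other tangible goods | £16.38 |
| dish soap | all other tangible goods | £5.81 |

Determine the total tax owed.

£1.17

Watch battery replacement £16.43: taxable services → 0% → £0.00
Storage bin £16.38: all other tangible goods → 5.25% → £0.86
Dish soap £5.81: all other tangible goods → 5.25% → £0.31
Total tax = £0.86 + £0.31 = £1.17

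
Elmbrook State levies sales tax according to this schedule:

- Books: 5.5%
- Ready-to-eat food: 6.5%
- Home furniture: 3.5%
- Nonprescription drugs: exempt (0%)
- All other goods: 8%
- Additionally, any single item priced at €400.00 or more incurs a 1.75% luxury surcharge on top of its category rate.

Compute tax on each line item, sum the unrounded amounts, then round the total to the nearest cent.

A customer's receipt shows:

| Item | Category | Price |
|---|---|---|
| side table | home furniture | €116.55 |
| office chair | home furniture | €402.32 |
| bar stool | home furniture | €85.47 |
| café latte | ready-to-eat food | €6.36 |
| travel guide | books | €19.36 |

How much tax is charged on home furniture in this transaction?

Side table €116.55: home furniture → 3.5% → €4.07925
Office chair €402.32: home furniture → 3.5% + 1.75% surcharge = 5.25% → €21.1218
Bar stool €85.47: home furniture → 3.5% → €2.99145
Tax on home furniture: unrounded sum = €28.1925 → €28.19

€28.19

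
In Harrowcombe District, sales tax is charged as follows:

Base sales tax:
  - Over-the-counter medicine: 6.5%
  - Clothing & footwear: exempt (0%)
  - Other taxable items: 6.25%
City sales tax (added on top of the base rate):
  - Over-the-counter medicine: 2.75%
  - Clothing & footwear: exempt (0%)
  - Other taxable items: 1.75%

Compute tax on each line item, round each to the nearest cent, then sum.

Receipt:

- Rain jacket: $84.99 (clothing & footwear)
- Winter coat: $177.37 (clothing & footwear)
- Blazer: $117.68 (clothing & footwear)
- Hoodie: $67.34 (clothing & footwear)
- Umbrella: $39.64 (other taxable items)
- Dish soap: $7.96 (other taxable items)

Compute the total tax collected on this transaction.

$3.81

Rain jacket $84.99: clothing & footwear → 0% + 0% city = 0% → $0.00
Winter coat $177.37: clothing & footwear → 0% + 0% city = 0% → $0.00
Blazer $117.68: clothing & footwear → 0% + 0% city = 0% → $0.00
Hoodie $67.34: clothing & footwear → 0% + 0% city = 0% → $0.00
Umbrella $39.64: other taxable items → 6.25% + 1.75% city = 8% → $3.17
Dish soap $7.96: other taxable items → 6.25% + 1.75% city = 8% → $0.64
Total tax = $3.17 + $0.64 = $3.81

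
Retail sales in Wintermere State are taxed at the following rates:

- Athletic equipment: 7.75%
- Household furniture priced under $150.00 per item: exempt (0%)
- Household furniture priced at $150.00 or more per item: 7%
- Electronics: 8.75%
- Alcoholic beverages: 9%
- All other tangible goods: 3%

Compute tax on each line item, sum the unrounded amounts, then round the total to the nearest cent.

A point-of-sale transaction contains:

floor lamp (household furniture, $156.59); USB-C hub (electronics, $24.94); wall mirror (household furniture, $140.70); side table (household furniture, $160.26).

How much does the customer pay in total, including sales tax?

$506.85

Floor lamp $156.59: household furniture, $150.00 or more → 7% → $10.9613
USB-C hub $24.94: electronics → 8.75% → $2.18225
Wall mirror $140.70: household furniture, under $150.00 → 0% → $0.00
Side table $160.26: household furniture, $150.00 or more → 7% → $11.2182
Subtotal = $482.49; unrounded tax = $24.36175 → $24.36; total due = $506.85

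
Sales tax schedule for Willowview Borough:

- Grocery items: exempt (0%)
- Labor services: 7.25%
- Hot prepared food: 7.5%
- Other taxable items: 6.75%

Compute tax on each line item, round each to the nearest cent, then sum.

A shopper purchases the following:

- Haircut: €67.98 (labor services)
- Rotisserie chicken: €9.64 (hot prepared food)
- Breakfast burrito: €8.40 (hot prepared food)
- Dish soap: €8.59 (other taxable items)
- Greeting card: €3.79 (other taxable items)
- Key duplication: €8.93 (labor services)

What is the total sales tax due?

€7.77

Haircut €67.98: labor services → 7.25% → €4.93
Rotisserie chicken €9.64: hot prepared food → 7.5% → €0.72
Breakfast burrito €8.40: hot prepared food → 7.5% → €0.63
Dish soap €8.59: other taxable items → 6.75% → €0.58
Greeting card €3.79: other taxable items → 6.75% → €0.26
Key duplication €8.93: labor services → 7.25% → €0.65
Total tax = €4.93 + €0.72 + €0.63 + €0.58 + €0.26 + €0.65 = €7.77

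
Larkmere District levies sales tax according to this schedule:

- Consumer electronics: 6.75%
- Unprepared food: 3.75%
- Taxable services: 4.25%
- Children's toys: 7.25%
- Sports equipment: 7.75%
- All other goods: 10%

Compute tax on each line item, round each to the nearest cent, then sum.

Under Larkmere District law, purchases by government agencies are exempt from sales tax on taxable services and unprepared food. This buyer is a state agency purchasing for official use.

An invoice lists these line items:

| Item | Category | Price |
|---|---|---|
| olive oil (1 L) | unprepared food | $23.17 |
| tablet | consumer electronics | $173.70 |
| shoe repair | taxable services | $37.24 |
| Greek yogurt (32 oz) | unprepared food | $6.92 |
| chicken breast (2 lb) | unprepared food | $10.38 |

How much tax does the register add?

$11.72

Olive oil (1 L) $23.17: unprepared food, buyer-exempt → 0% → $0.00
Tablet $173.70: consumer electronics → 6.75% → $11.72
Shoe repair $37.24: taxable services, buyer-exempt → 0% → $0.00
Greek yogurt (32 oz) $6.92: unprepared food, buyer-exempt → 0% → $0.00
Chicken breast (2 lb) $10.38: unprepared food, buyer-exempt → 0% → $0.00
Total tax = $11.72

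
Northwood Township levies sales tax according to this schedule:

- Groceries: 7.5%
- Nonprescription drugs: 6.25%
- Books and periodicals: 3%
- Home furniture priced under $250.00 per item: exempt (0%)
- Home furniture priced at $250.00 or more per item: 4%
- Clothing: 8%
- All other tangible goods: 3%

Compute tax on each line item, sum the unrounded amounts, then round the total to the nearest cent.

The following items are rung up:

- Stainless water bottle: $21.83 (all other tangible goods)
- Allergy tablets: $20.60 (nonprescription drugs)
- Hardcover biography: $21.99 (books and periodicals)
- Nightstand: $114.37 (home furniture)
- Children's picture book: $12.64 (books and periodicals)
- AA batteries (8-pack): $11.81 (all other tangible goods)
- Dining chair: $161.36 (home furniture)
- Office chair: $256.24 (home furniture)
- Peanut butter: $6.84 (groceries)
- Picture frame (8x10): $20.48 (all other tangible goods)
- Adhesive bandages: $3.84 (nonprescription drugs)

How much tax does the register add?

$14.95

Stainless water bottle $21.83: all other tangible goods → 3% → $0.6549
Allergy tablets $20.60: nonprescription drugs → 6.25% → $1.2875
Hardcover biography $21.99: books and periodicals → 3% → $0.6597
Nightstand $114.37: home furniture, under $250.00 → 0% → $0.00
Children's picture book $12.64: books and periodicals → 3% → $0.3792
AA batteries (8-pack) $11.81: all other tangible goods → 3% → $0.3543
Dining chair $161.36: home furniture, under $250.00 → 0% → $0.00
Office chair $256.24: home furniture, $250.00 or more → 4% → $10.2496
Peanut butter $6.84: groceries → 7.5% → $0.513
Picture frame (8x10) $20.48: all other tangible goods → 3% → $0.6144
Adhesive bandages $3.84: nonprescription drugs → 6.25% → $0.24
Unrounded tax sum = $14.9526 → $14.95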